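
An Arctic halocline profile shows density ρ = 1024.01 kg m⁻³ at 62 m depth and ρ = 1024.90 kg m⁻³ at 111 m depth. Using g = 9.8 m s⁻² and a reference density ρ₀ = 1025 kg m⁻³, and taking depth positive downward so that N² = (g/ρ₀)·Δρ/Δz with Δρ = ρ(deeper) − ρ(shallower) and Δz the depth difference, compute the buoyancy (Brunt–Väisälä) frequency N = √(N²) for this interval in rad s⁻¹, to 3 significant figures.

Δρ = 1024.90 − 1024.01 = 0.89 kg m⁻³ over Δz = 111 − 62 = 49 m.
N² = (9.8/1025) × (0.89/49) = 1.7366 × 10⁻⁴ s⁻².
N = √(1.7366 × 10⁻⁴) = 0.013178 rad s⁻¹ ≈ 0.0132 rad s⁻¹.
Since Δρ > 0 the layer is stably stratified.

0.0132 rad s⁻¹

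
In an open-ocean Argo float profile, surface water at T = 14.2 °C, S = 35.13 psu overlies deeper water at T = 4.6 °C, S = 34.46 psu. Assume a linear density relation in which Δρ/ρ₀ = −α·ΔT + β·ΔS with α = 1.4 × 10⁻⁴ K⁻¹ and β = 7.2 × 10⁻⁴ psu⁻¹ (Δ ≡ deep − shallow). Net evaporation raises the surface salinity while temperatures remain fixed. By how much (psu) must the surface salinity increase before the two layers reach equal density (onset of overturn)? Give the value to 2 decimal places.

1.20 psu

Neutral buoyancy requires −α(T_deep − T_surf) + β(S_deep − S_surf′) = 0.
S_surf′ = S_deep − (α/β)·ΔT = 34.46 − (1.4 × 10⁻⁴/7.2 × 10⁻⁴)·(-9.6) = 36.3267 psu.
Increase required: 36.3267 − 35.13 = 1.1967 psu.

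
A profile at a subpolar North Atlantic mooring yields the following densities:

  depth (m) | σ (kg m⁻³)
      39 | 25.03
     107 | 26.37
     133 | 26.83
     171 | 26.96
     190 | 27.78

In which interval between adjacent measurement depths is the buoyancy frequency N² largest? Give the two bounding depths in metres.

171–190 m

Compute the density gradient over each adjacent pair:
  39–107 m: Δρ/Δz = 1.34/68 = 0.020 kg m⁻⁴
  107–133 m: Δρ/Δz = 0.46/26 = 0.018 kg m⁻⁴
  133–171 m: Δρ/Δz = 0.13/38 = 3.4 × 10⁻³ kg m⁻⁴
  171–190 m: Δρ/Δz = 0.82/19 = 0.043 kg m⁻⁴
The largest gradient is in the 171–190 m interval — the pycnocline.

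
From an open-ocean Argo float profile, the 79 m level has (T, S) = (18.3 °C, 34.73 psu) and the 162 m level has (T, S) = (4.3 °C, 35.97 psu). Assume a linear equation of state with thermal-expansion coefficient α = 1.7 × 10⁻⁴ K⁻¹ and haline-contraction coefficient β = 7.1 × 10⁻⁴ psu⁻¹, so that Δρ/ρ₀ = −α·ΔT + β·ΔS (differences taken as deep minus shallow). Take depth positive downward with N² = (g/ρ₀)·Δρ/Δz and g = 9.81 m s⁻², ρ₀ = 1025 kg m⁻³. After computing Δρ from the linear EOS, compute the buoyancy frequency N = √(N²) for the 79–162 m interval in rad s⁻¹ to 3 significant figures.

ΔT = -14.0 K, ΔS = +1.24 psu (deep − shallow).
Δρ/ρ₀ = −αΔT + βΔS = 2.38 × 10⁻³ + 8.804 × 10⁻⁴ = 3.2604 × 10⁻³, so Δρ ≈ 3.342 kg m⁻³.
N² = (g/ρ₀)·Δρ/Δz = g·(Δρ/ρ₀)/Δz = 9.81 × 3.2604 × 10⁻³ / 83 = 3.8536 × 10⁻⁴ s⁻².
N = √(3.8536 × 10⁻⁴) = 0.019631 rad s⁻¹ ≈ 0.0196 rad s⁻¹.

0.0196 rad s⁻¹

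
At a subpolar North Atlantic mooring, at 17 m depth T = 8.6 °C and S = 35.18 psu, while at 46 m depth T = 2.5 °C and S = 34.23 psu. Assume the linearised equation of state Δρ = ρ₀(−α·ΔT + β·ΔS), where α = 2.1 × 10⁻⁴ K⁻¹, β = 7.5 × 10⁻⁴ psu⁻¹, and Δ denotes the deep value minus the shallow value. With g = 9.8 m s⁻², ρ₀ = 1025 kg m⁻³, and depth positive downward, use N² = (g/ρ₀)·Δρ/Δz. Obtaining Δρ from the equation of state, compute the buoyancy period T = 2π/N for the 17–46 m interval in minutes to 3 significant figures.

ΔT = -6.1 K, ΔS = -0.95 psu (deep − shallow).
Δρ/ρ₀ = −αΔT + βΔS = 1.281 × 10⁻³ − 7.125 × 10⁻⁴ = 5.685 × 10⁻⁴, so Δρ ≈ 0.5827 kg m⁻³.
N² = (g/ρ₀)·Δρ/Δz = g·(Δρ/ρ₀)/Δz = 9.8 × 5.685 × 10⁻⁴ / 29 = 1.9211 × 10⁻⁴ s⁻².
N = √(1.9211 × 10⁻⁴) = 0.013860 rad s⁻¹ → T = 2π/N = 453.33 s = 7.5555 min ≈ 7.56 min.

7.56 min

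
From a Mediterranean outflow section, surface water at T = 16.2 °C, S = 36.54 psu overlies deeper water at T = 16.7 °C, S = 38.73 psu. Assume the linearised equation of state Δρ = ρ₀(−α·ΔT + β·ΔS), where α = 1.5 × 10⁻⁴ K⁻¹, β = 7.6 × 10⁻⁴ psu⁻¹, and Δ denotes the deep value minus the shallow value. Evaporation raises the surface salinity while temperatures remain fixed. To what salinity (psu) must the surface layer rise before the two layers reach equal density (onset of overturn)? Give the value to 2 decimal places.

38.63 psu

Neutral buoyancy requires −α(T_deep − T_surf) + β(S_deep − S_surf′) = 0.
S_surf′ = S_deep − (α/β)·ΔT = 38.73 − (1.5 × 10⁻⁴/7.6 × 10⁻⁴)·(+0.5) = 38.6313 psu.
Increase required: 38.6313 − 36.54 = 2.0913 psu.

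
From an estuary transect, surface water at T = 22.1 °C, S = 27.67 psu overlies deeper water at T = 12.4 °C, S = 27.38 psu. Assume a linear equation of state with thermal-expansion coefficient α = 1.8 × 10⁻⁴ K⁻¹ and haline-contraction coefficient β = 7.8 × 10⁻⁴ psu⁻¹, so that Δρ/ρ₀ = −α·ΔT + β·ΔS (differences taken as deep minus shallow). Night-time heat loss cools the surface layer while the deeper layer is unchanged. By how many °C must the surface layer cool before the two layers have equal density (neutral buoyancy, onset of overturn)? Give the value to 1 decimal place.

Neutral buoyancy requires Δρ = 0, i.e. −α(T_deep − T_surf′) + β(S_deep − S_surf) = 0.
T_surf′ = T_deep − (β/α)·ΔS = 12.4 − (7.8 × 10⁻⁴/1.8 × 10⁻⁴)·(-0.29) = 13.657 °C.
Cooling required: 22.1 − (13.657) = 8.443 °C.

8.4 °C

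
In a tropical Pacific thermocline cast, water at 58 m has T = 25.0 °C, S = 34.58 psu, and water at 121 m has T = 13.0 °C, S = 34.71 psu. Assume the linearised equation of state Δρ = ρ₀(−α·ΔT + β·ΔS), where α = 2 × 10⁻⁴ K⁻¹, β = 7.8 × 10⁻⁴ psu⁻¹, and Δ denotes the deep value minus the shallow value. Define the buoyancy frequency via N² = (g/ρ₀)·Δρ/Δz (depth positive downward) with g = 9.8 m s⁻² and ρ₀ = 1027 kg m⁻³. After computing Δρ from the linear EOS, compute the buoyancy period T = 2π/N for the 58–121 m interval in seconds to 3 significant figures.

319 s

ΔT = -12.0 K, ΔS = +0.13 psu (deep − shallow).
Δρ/ρ₀ = −αΔT + βΔS = 2.40 × 10⁻³ + 1.014 × 10⁻⁴ = 2.5014 × 10⁻³, so Δρ ≈ 2.569 kg m⁻³.
N² = (g/ρ₀)·Δρ/Δz = g·(Δρ/ρ₀)/Δz = 9.8 × 2.5014 × 10⁻³ / 63 = 3.8911 × 10⁻⁴ s⁻².
N = √(3.8911 × 10⁻⁴) = 0.019726 rad s⁻¹ → T = 2π/N = 318.52 s ≈ 319 s.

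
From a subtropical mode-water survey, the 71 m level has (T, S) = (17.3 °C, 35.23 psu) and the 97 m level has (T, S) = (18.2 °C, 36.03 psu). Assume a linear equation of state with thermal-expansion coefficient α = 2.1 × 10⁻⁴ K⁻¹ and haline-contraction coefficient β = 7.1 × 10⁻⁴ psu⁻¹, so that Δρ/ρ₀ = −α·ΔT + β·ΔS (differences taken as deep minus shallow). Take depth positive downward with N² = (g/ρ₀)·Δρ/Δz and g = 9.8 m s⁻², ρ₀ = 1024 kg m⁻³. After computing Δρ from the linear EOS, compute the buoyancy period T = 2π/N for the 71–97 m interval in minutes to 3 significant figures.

8.76 min

ΔT = +0.9 K, ΔS = +0.80 psu (deep − shallow).
Δρ/ρ₀ = −αΔT + βΔS = -1.89 × 10⁻⁴ + 5.68 × 10⁻⁴ = 3.79 × 10⁻⁴, so Δρ ≈ 0.3881 kg m⁻³.
N² = (g/ρ₀)·Δρ/Δz = g·(Δρ/ρ₀)/Δz = 9.8 × 3.79 × 10⁻⁴ / 26 = 1.4285 × 10⁻⁴ s⁻².
N = √(1.4285 × 10⁻⁴) = 0.011952 rad s⁻¹ → T = 2π/N = 525.70 s = 8.7617 min ≈ 8.76 min.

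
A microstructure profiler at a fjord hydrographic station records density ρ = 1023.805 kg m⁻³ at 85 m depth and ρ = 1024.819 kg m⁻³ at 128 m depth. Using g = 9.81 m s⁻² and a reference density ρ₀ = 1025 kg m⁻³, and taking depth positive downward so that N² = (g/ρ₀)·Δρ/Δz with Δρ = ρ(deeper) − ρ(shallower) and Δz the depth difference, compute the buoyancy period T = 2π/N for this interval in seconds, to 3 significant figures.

418 s

Δρ = 1024.819 − 1023.805 = 1.014 kg m⁻³ over Δz = 128 − 85 = 43 m.
N² = (9.81/1025) × (1.014/43) = 2.2569 × 10⁻⁴ s⁻².
N = √(2.2569 × 10⁻⁴) = 0.015023 rad s⁻¹, so T = 2π/N = 418.24 s ≈ 418 s.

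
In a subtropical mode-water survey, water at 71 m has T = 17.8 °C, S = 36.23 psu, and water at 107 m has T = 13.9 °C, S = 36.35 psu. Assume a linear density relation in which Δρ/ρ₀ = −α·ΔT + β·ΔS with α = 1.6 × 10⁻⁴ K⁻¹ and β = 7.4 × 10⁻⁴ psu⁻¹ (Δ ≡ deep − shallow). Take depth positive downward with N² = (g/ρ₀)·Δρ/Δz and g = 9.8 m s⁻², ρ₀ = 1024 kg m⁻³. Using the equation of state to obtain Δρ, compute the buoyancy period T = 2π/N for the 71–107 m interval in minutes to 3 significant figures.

7.52 min

ΔT = -3.9 K, ΔS = +0.12 psu (deep − shallow).
Δρ/ρ₀ = −αΔT + βΔS = 6.24 × 10⁻⁴ + 8.88 × 10⁻⁵ = 7.128 × 10⁻⁴, so Δρ ≈ 0.7299 kg m⁻³.
N² = (g/ρ₀)·Δρ/Δz = g·(Δρ/ρ₀)/Δz = 9.8 × 7.128 × 10⁻⁴ / 36 = 1.9404 × 10⁻⁴ s⁻².
N = √(1.9404 × 10⁻⁴) = 0.013930 rad s⁻¹ → T = 2π/N = 451.05 s = 7.5175 min ≈ 7.52 min.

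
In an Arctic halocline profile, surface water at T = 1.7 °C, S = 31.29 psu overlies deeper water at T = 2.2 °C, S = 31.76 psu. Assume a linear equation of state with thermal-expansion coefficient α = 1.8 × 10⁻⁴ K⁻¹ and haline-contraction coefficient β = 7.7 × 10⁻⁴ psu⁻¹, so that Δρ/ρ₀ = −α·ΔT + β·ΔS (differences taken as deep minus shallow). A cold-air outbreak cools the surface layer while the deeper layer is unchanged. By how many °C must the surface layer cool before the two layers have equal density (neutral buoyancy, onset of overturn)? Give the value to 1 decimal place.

1.5 °C

Neutral buoyancy requires Δρ = 0, i.e. −α(T_deep − T_surf′) + β(S_deep − S_surf) = 0.
T_surf′ = T_deep − (β/α)·ΔS = 2.2 − (7.7 × 10⁻⁴/1.8 × 10⁻⁴)·(+0.47) = 0.189 °C.
Cooling required: 1.7 − (0.189) = 1.511 °C.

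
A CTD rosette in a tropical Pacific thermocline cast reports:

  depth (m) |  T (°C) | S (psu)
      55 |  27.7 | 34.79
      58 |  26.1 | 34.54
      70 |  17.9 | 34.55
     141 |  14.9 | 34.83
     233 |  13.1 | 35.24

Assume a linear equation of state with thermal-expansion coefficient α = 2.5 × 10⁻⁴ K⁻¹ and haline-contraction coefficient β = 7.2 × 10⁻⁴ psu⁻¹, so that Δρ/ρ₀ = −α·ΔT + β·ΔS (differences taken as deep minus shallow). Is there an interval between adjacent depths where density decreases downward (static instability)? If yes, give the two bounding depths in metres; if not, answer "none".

Evaluate Δρ/ρ₀ = −αΔT + βΔS across each adjacent pair:
  55–58 m: −αΔT+βΔS = −(2.5 × 10⁻⁴)(-1.6)+(7.2 × 10⁻⁴)(-0.25) = 2.2 × 10⁻⁴ → stable
  58–70 m: −αΔT+βΔS = −(2.5 × 10⁻⁴)(-8.2)+(7.2 × 10⁻⁴)(+0.01) = 2.1 × 10⁻³ → stable
  70–141 m: −αΔT+βΔS = −(2.5 × 10⁻⁴)(-3.0)+(7.2 × 10⁻⁴)(+0.28) = 9.5 × 10⁻⁴ → stable
  141–233 m: −αΔT+βΔS = −(2.5 × 10⁻⁴)(-1.8)+(7.2 × 10⁻⁴)(+0.41) = 7.5 × 10⁻⁴ → stable
Every interval has Δρ > 0: the column is stably stratified throughout.

none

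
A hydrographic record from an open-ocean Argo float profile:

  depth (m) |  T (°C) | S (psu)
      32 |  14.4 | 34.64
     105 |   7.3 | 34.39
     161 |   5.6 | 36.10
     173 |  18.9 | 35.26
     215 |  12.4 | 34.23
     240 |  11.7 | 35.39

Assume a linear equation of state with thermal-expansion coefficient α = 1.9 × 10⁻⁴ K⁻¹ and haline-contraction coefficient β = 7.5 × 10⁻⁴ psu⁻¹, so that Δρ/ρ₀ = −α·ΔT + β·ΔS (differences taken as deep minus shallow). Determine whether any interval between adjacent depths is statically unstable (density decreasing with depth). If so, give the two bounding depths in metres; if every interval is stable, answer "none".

Evaluate Δρ/ρ₀ = −αΔT + βΔS across each adjacent pair:
  32–105 m: −αΔT+βΔS = −(1.9 × 10⁻⁴)(-7.1)+(7.5 × 10⁻⁴)(-0.25) = 1.2 × 10⁻³ → stable
  105–161 m: −αΔT+βΔS = −(1.9 × 10⁻⁴)(-1.7)+(7.5 × 10⁻⁴)(+1.71) = 1.6 × 10⁻³ → stable
  161–173 m: −αΔT+βΔS = −(1.9 × 10⁻⁴)(+13.3)+(7.5 × 10⁻⁴)(-0.84) = -3.2 × 10⁻³ → UNSTABLE
  173–215 m: −αΔT+βΔS = −(1.9 × 10⁻⁴)(-6.5)+(7.5 × 10⁻⁴)(-1.03) = 4.6 × 10⁻⁴ → stable
  215–240 m: −αΔT+βΔS = −(1.9 × 10⁻⁴)(-0.7)+(7.5 × 10⁻⁴)(+1.16) = 1.0 × 10⁻³ → stable
The 161–173 m interval has Δρ < 0: lighter water underlies denser water.

161–173 m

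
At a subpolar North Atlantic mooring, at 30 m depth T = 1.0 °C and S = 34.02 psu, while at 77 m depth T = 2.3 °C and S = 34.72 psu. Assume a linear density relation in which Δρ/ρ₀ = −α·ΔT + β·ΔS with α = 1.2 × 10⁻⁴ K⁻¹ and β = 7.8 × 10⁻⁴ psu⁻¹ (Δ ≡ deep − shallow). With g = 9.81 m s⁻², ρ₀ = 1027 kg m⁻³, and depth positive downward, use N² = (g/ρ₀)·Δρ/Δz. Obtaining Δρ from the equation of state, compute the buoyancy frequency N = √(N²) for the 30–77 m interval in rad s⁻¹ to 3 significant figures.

9.02 × 10⁻³ rad s⁻¹

ΔT = +1.3 K, ΔS = +0.70 psu (deep − shallow).
Δρ/ρ₀ = −αΔT + βΔS = -1.56 × 10⁻⁴ + 5.46 × 10⁻⁴ = 3.90 × 10⁻⁴, so Δρ ≈ 0.4005 kg m⁻³.
N² = (g/ρ₀)·Δρ/Δz = g·(Δρ/ρ₀)/Δz = 9.81 × 3.90 × 10⁻⁴ / 47 = 8.1402 × 10⁻⁵ s⁻².
N = √(8.1402 × 10⁻⁵) = 9.0223 × 10⁻³ rad s⁻¹ ≈ 9.02 × 10⁻³ rad s⁻¹.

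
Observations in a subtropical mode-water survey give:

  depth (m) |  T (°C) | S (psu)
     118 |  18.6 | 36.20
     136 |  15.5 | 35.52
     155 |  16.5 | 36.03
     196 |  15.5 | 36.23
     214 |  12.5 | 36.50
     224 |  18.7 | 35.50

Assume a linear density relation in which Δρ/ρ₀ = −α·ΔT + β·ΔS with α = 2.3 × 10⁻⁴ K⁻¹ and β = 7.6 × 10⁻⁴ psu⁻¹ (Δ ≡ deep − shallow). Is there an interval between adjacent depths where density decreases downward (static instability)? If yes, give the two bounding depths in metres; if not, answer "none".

214–224 m

Evaluate Δρ/ρ₀ = −αΔT + βΔS across each adjacent pair:
  118–136 m: −αΔT+βΔS = −(2.3 × 10⁻⁴)(-3.1)+(7.6 × 10⁻⁴)(-0.68) = 2.0 × 10⁻⁴ → stable
  136–155 m: −αΔT+βΔS = −(2.3 × 10⁻⁴)(+1.0)+(7.6 × 10⁻⁴)(+0.51) = 1.6 × 10⁻⁴ → stable
  155–196 m: −αΔT+βΔS = −(2.3 × 10⁻⁴)(-1.0)+(7.6 × 10⁻⁴)(+0.20) = 3.8 × 10⁻⁴ → stable
  196–214 m: −αΔT+βΔS = −(2.3 × 10⁻⁴)(-3.0)+(7.6 × 10⁻⁴)(+0.27) = 9.0 × 10⁻⁴ → stable
  214–224 m: −αΔT+βΔS = −(2.3 × 10⁻⁴)(+6.2)+(7.6 × 10⁻⁴)(-1.00) = -2.2 × 10⁻³ → UNSTABLE
The 214–224 m interval has Δρ < 0: lighter water underlies denser water.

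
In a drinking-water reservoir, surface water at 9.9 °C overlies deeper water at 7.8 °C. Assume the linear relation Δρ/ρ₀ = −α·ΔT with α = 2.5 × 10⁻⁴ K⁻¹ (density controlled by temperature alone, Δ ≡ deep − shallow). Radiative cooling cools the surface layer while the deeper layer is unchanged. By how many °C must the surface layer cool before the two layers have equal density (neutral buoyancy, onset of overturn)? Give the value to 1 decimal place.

2.1 °C

With temperature the only control, equal density requires T_surf′ = T_deep.
T_surf′ = 7.8 °C.
Cooling required: 9.9 − 7.8 = 2.1 °C.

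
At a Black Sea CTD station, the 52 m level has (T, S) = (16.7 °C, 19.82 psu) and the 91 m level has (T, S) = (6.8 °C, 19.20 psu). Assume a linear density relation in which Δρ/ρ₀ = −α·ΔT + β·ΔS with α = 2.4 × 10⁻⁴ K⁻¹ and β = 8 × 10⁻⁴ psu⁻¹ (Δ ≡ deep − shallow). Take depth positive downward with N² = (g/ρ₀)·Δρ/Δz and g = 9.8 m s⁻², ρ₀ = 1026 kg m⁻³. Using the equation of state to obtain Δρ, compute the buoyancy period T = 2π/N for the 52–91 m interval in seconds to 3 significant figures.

289 s

ΔT = -9.9 K, ΔS = -0.62 psu (deep − shallow).
Δρ/ρ₀ = −αΔT + βΔS = 2.376 × 10⁻³ − 4.96 × 10⁻⁴ = 1.88 × 10⁻³, so Δρ ≈ 1.929 kg m⁻³.
N² = (g/ρ₀)·Δρ/Δz = g·(Δρ/ρ₀)/Δz = 9.8 × 1.88 × 10⁻³ / 39 = 4.7241 × 10⁻⁴ s⁻².
N = √(4.7241 × 10⁻⁴) = 0.021735 rad s⁻¹ → T = 2π/N = 289.08 s ≈ 289 s.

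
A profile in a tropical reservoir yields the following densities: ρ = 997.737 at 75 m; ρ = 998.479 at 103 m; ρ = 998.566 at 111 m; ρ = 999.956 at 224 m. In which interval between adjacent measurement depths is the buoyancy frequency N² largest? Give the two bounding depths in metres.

Compute the density gradient over each adjacent pair:
  75–103 m: Δρ/Δz = 0.742/28 = 0.026 kg m⁻⁴
  103–111 m: Δρ/Δz = 0.087/8 = 0.011 kg m⁻⁴
  111–224 m: Δρ/Δz = 1.390/113 = 0.012 kg m⁻⁴
The largest gradient is in the 75–103 m interval — the pycnocline.

75–103 m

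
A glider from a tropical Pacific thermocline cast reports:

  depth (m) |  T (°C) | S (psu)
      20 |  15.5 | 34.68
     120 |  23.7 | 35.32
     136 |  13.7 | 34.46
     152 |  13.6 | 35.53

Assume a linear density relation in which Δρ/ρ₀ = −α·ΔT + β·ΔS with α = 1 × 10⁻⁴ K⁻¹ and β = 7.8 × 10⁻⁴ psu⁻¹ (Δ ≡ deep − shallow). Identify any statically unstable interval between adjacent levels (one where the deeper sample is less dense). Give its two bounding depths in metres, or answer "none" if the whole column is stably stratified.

Evaluate Δρ/ρ₀ = −αΔT + βΔS across each adjacent pair:
  20–120 m: −αΔT+βΔS = −(1 × 10⁻⁴)(+8.2)+(7.8 × 10⁻⁴)(+0.64) = -3.2 × 10⁻⁴ → UNSTABLE
  120–136 m: −αΔT+βΔS = −(1 × 10⁻⁴)(-10.0)+(7.8 × 10⁻⁴)(-0.86) = 3.3 × 10⁻⁴ → stable
  136–152 m: −αΔT+βΔS = −(1 × 10⁻⁴)(-0.1)+(7.8 × 10⁻⁴)(+1.07) = 8.4 × 10⁻⁴ → stable
The 20–120 m interval has Δρ < 0: lighter water underlies denser water.

20–120 m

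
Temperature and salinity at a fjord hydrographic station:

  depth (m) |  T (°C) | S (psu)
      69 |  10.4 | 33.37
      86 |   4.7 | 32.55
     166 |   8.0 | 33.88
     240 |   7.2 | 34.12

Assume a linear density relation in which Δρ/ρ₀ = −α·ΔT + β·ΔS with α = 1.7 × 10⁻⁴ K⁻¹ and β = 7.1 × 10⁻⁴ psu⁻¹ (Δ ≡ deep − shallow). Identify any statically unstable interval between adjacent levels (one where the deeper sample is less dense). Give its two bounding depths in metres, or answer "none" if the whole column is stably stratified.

Evaluate Δρ/ρ₀ = −αΔT + βΔS across each adjacent pair:
  69–86 m: −αΔT+βΔS = −(1.7 × 10⁻⁴)(-5.7)+(7.1 × 10⁻⁴)(-0.82) = 3.9 × 10⁻⁴ → stable
  86–166 m: −αΔT+βΔS = −(1.7 × 10⁻⁴)(+3.3)+(7.1 × 10⁻⁴)(+1.33) = 3.8 × 10⁻⁴ → stable
  166–240 m: −αΔT+βΔS = −(1.7 × 10⁻⁴)(-0.8)+(7.1 × 10⁻⁴)(+0.24) = 3.1 × 10⁻⁴ → stable
Every interval has Δρ > 0: the column is stably stratified throughout.

none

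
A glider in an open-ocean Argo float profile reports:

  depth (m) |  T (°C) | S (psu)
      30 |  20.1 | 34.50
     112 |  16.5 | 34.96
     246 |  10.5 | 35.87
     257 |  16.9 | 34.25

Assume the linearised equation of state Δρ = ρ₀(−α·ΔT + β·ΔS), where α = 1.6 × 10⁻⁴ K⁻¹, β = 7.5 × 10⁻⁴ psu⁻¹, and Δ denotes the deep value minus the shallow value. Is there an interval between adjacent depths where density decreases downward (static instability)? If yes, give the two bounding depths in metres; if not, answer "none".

246–257 m

Evaluate Δρ/ρ₀ = −αΔT + βΔS across each adjacent pair:
  30–112 m: −αΔT+βΔS = −(1.6 × 10⁻⁴)(-3.6)+(7.5 × 10⁻⁴)(+0.46) = 9.2 × 10⁻⁴ → stable
  112–246 m: −αΔT+βΔS = −(1.6 × 10⁻⁴)(-6.0)+(7.5 × 10⁻⁴)(+0.91) = 1.6 × 10⁻³ → stable
  246–257 m: −αΔT+βΔS = −(1.6 × 10⁻⁴)(+6.4)+(7.5 × 10⁻⁴)(-1.62) = -2.2 × 10⁻³ → UNSTABLE
The 246–257 m interval has Δρ < 0: lighter water underlies denser water.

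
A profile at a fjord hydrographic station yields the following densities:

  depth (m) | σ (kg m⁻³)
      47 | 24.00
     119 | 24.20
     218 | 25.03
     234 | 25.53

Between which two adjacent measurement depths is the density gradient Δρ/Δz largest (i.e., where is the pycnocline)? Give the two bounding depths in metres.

Compute the density gradient over each adjacent pair:
  47–119 m: Δρ/Δz = 0.20/72 = 2.8 × 10⁻³ kg m⁻⁴
  119–218 m: Δρ/Δz = 0.83/99 = 8.4 × 10⁻³ kg m⁻⁴
  218–234 m: Δρ/Δz = 0.50/16 = 0.031 kg m⁻⁴
The largest gradient is in the 218–234 m interval — the pycnocline.

218–234 m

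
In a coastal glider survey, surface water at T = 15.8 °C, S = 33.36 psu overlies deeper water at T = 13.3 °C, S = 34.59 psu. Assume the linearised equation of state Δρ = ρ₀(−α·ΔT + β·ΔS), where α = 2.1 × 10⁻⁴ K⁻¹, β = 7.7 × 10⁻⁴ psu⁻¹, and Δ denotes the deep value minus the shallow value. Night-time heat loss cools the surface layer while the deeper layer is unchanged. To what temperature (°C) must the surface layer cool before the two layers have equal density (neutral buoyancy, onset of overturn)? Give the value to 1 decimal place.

Neutral buoyancy requires Δρ = 0, i.e. −α(T_deep − T_surf′) + β(S_deep − S_surf) = 0.
T_surf′ = T_deep − (β/α)·ΔS = 13.3 − (7.7 × 10⁻⁴/2.1 × 10⁻⁴)·(+1.23) = 8.790 °C.
Cooling required: 15.8 − (8.790) = 7.010 °C.

8.8 °C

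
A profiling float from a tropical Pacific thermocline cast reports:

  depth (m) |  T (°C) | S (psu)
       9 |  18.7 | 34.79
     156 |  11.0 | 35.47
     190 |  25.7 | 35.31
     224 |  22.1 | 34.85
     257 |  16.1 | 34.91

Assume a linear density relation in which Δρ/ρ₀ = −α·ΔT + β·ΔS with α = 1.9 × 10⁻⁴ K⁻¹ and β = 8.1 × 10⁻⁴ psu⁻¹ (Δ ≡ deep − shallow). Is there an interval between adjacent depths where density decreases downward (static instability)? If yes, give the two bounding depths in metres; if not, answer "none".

Evaluate Δρ/ρ₀ = −αΔT + βΔS across each adjacent pair:
  9–156 m: −αΔT+βΔS = −(1.9 × 10⁻⁴)(-7.7)+(8.1 × 10⁻⁴)(+0.68) = 2.0 × 10⁻³ → stable
  156–190 m: −αΔT+βΔS = −(1.9 × 10⁻⁴)(+14.7)+(8.1 × 10⁻⁴)(-0.16) = -2.9 × 10⁻³ → UNSTABLE
  190–224 m: −αΔT+βΔS = −(1.9 × 10⁻⁴)(-3.6)+(8.1 × 10⁻⁴)(-0.46) = 3.1 × 10⁻⁴ → stable
  224–257 m: −αΔT+βΔS = −(1.9 × 10⁻⁴)(-6.0)+(8.1 × 10⁻⁴)(+0.06) = 1.2 × 10⁻³ → stable
The 156–190 m interval has Δρ < 0: lighter water underlies denser water.

156–190 m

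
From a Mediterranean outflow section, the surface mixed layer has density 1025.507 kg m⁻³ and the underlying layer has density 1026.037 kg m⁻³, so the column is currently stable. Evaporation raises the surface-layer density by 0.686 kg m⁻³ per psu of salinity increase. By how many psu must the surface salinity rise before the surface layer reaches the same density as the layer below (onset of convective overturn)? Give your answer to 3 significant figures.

0.773 psu

Density deficit of the surface layer: 1026.037 − 1025.507 = 0.53 kg m⁻³.
Required change = 0.53 / 0.686 = 0.773 psu.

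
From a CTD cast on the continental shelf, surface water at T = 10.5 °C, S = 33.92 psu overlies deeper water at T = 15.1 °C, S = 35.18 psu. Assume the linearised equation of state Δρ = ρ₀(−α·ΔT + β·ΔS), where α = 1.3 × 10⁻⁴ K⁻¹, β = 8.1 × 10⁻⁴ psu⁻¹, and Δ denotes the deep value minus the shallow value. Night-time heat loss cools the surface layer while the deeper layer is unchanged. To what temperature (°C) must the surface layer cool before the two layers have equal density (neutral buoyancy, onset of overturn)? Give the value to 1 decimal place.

7.2 °C

Neutral buoyancy requires Δρ = 0, i.e. −α(T_deep − T_surf′) + β(S_deep − S_surf) = 0.
T_surf′ = T_deep − (β/α)·ΔS = 15.1 − (8.1 × 10⁻⁴/1.3 × 10⁻⁴)·(+1.26) = 7.249 °C.
Cooling required: 10.5 − (7.249) = 3.251 °C.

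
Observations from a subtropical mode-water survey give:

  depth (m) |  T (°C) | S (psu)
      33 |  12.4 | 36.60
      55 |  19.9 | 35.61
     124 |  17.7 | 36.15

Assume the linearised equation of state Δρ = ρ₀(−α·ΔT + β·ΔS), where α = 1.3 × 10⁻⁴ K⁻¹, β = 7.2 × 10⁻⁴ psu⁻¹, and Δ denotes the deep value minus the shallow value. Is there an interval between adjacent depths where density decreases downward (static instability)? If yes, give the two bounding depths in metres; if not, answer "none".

Evaluate Δρ/ρ₀ = −αΔT + βΔS across each adjacent pair:
  33–55 m: −αΔT+βΔS = −(1.3 × 10⁻⁴)(+7.5)+(7.2 × 10⁻⁴)(-0.99) = -1.7 × 10⁻³ → UNSTABLE
  55–124 m: −αΔT+βΔS = −(1.3 × 10⁻⁴)(-2.2)+(7.2 × 10⁻⁴)(+0.54) = 6.7 × 10⁻⁴ → stable
The 33–55 m interval has Δρ < 0: lighter water underlies denser water.

33–55 m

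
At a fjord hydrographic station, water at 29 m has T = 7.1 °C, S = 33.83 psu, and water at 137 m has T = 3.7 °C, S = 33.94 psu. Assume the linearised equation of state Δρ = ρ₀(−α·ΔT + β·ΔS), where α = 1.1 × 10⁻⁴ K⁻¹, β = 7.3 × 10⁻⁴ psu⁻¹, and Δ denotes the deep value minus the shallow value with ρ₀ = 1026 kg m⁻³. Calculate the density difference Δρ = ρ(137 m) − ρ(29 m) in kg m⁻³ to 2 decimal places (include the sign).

+0.47 kg m⁻³

ΔT = -3.4 K, ΔS = +0.11 psu (deep − shallow).
Δρ/ρ₀ = −(1.1 × 10⁻⁴)(-3.4) + (7.3 × 10⁻⁴)(+0.11) = 4.543 × 10⁻⁴.
Δρ = 1026 × (4.543 × 10⁻⁴) = +0.47 kg m⁻³.
Positive Δρ: denser below, stable.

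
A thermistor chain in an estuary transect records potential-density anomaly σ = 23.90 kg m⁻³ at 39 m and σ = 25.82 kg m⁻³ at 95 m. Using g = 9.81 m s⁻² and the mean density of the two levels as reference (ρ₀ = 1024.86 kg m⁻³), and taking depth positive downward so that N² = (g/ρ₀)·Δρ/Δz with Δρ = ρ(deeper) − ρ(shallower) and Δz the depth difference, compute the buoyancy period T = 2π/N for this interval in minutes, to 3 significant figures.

5.78 min

Δρ = 1025.82 − 1023.90 = 1.92 kg m⁻³ over Δz = 95 − 39 = 56 m.
N² = (9.81/1024.86) × (1.92/56) = 3.2818 × 10⁻⁴ s⁻².
N = √(3.2818 × 10⁻⁴) = 0.018116 rad s⁻¹, so T = 2π/N = 346.83 s = 5.7805 min ≈ 5.78 min.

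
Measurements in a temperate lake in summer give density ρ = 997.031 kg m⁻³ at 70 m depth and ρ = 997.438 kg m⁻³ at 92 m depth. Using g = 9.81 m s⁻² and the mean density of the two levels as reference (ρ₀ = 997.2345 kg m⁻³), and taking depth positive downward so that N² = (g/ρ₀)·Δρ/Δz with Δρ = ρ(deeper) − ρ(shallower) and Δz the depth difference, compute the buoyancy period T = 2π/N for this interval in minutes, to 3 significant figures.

7.76 min

Δρ = 997.438 − 997.031 = 0.407 kg m⁻³ over Δz = 92 − 70 = 22 m.
N² = (9.81/997.2345) × (0.407/22) = 1.8199 × 10⁻⁴ s⁻².
N = √(1.8199 × 10⁻⁴) = 0.013490 rad s⁻¹, so T = 2π/N = 465.77 s = 7.7628 min ≈ 7.76 min.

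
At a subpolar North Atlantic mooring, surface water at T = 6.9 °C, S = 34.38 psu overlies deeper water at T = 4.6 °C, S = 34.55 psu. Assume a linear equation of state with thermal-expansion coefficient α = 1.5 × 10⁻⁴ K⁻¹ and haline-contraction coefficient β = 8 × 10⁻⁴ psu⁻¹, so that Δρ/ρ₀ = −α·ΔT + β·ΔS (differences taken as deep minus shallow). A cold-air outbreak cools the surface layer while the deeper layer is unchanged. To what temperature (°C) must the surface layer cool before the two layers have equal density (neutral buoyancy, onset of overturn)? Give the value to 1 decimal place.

3.7 °C

Neutral buoyancy requires Δρ = 0, i.e. −α(T_deep − T_surf′) + β(S_deep − S_surf) = 0.
T_surf′ = T_deep − (β/α)·ΔS = 4.6 − (8 × 10⁻⁴/1.5 × 10⁻⁴)·(+0.17) = 3.693 °C.
Cooling required: 6.9 − (3.693) = 3.207 °C.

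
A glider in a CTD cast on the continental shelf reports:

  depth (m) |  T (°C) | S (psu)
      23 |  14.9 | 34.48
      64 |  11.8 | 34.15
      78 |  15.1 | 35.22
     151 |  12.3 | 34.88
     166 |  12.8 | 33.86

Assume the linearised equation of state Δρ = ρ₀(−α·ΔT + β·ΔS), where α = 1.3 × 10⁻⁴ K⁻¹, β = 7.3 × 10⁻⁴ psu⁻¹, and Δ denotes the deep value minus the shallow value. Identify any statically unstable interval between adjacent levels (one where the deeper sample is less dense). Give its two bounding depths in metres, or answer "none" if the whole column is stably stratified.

Evaluate Δρ/ρ₀ = −αΔT + βΔS across each adjacent pair:
  23–64 m: −αΔT+βΔS = −(1.3 × 10⁻⁴)(-3.1)+(7.3 × 10⁻⁴)(-0.33) = 1.6 × 10⁻⁴ → stable
  64–78 m: −αΔT+βΔS = −(1.3 × 10⁻⁴)(+3.3)+(7.3 × 10⁻⁴)(+1.07) = 3.5 × 10⁻⁴ → stable
  78–151 m: −αΔT+βΔS = −(1.3 × 10⁻⁴)(-2.8)+(7.3 × 10⁻⁴)(-0.34) = 1.2 × 10⁻⁴ → stable
  151–166 m: −αΔT+βΔS = −(1.3 × 10⁻⁴)(+0.5)+(7.3 × 10⁻⁴)(-1.02) = -8.1 × 10⁻⁴ → UNSTABLE
The 151–166 m interval has Δρ < 0: lighter water underlies denser water.

151–166 m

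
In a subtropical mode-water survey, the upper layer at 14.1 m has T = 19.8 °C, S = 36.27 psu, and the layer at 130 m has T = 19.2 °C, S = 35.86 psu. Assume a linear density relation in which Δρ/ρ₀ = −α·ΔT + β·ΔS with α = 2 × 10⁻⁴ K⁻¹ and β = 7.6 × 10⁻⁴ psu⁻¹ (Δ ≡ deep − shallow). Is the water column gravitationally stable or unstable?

unstable

ΔT = 19.2 − 19.8 = -0.6 K and ΔS = 35.86 − 36.27 = -0.41 psu (deep − shallow).
−αΔT = 1.20 × 10⁻⁴; βΔS = -3.116 × 10⁻⁴; sum Δρ/ρ₀ = -1.916 × 10⁻⁴.
Δρ/ρ₀ < 0, so Δρ < 0: deeper water is lighter → statically unstable; the column would overturn.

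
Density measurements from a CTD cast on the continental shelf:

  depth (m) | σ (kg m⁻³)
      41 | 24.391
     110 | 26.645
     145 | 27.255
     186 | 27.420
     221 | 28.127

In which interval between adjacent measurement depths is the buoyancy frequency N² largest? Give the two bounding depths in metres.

41–110 m

Compute the density gradient over each adjacent pair:
  41–110 m: Δρ/Δz = 2.254/69 = 0.033 kg m⁻⁴
  110–145 m: Δρ/Δz = 0.610/35 = 0.017 kg m⁻⁴
  145–186 m: Δρ/Δz = 0.165/41 = 4.0 × 10⁻³ kg m⁻⁴
  186–221 m: Δρ/Δz = 0.707/35 = 0.020 kg m⁻⁴
The largest gradient is in the 41–110 m interval — the pycnocline.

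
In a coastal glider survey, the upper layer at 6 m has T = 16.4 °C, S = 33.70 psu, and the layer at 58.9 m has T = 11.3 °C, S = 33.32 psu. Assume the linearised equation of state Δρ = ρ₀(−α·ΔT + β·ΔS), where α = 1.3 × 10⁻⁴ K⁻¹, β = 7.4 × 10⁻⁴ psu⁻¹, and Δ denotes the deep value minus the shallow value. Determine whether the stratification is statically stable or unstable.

stable

ΔT = 11.3 − 16.4 = -5.1 K and ΔS = 33.32 − 33.70 = -0.38 psu (deep − shallow).
−αΔT = 6.63 × 10⁻⁴; βΔS = -2.812 × 10⁻⁴; sum Δρ/ρ₀ = 3.818 × 10⁻⁴.
Δρ/ρ₀ > 0, so Δρ > 0: deeper water is denser → statically stable.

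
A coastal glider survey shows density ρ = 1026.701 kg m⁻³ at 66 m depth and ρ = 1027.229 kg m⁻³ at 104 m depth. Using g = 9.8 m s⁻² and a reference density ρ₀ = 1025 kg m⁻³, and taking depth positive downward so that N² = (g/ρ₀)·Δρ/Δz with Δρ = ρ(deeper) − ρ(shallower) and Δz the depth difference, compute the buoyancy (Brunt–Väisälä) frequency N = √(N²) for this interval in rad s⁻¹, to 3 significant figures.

0.0115 rad s⁻¹

Δρ = 1027.229 − 1026.701 = 0.528 kg m⁻³ over Δz = 104 − 66 = 38 m.
N² = (9.8/1025) × (0.528/38) = 1.3285 × 10⁻⁴ s⁻².
N = √(1.3285 × 10⁻⁴) = 0.011526 rad s⁻¹ ≈ 0.0115 rad s⁻¹.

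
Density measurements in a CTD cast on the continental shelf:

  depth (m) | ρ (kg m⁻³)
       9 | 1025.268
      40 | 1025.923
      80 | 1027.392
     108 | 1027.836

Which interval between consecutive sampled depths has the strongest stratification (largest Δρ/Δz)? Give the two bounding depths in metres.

Compute the density gradient over each adjacent pair:
  9–40 m: Δρ/Δz = 0.655/31 = 0.021 kg m⁻⁴
  40–80 m: Δρ/Δz = 1.469/40 = 0.037 kg m⁻⁴
  80–108 m: Δρ/Δz = 0.444/28 = 0.016 kg m⁻⁴
The largest gradient is in the 40–80 m interval — the pycnocline.

40–80 m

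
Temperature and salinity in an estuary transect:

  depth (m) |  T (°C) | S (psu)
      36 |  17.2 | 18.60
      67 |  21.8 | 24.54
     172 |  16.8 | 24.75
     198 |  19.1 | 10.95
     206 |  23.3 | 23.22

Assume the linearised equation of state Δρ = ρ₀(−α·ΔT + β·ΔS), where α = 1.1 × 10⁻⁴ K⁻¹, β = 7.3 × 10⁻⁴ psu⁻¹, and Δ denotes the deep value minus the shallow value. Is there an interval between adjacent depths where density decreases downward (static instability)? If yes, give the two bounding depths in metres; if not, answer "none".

172–198 m

Evaluate Δρ/ρ₀ = −αΔT + βΔS across each adjacent pair:
  36–67 m: −αΔT+βΔS = −(1.1 × 10⁻⁴)(+4.6)+(7.3 × 10⁻⁴)(+5.94) = 3.8 × 10⁻³ → stable
  67–172 m: −αΔT+βΔS = −(1.1 × 10⁻⁴)(-5.0)+(7.3 × 10⁻⁴)(+0.21) = 7.0 × 10⁻⁴ → stable
  172–198 m: −αΔT+βΔS = −(1.1 × 10⁻⁴)(+2.3)+(7.3 × 10⁻⁴)(-13.80) = -0.010 → UNSTABLE
  198–206 m: −αΔT+βΔS = −(1.1 × 10⁻⁴)(+4.2)+(7.3 × 10⁻⁴)(+12.27) = 8.5 × 10⁻³ → stable
The 172–198 m interval has Δρ < 0: lighter water underlies denser water.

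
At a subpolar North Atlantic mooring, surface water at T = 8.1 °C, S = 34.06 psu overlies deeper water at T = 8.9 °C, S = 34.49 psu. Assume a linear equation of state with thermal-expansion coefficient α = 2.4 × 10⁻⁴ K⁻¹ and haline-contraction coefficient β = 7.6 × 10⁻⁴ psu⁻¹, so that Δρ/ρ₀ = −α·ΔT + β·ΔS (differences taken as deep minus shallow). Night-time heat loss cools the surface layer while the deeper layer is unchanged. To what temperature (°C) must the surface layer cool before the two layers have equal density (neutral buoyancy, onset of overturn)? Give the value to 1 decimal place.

7.5 °C

Neutral buoyancy requires Δρ = 0, i.e. −α(T_deep − T_surf′) + β(S_deep − S_surf) = 0.
T_surf′ = T_deep − (β/α)·ΔS = 8.9 − (7.6 × 10⁻⁴/2.4 × 10⁻⁴)·(+0.43) = 7.538 °C.
Cooling required: 8.1 − (7.538) = 0.562 °C.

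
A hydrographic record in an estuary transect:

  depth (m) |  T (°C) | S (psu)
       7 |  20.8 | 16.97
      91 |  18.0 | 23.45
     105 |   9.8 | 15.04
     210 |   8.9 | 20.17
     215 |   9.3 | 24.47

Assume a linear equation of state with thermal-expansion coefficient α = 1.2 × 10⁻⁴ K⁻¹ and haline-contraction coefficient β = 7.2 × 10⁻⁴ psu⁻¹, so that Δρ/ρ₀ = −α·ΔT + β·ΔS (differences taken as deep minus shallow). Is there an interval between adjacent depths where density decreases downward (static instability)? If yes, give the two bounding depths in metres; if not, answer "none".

Evaluate Δρ/ρ₀ = −αΔT + βΔS across each adjacent pair:
  7–91 m: −αΔT+βΔS = −(1.2 × 10⁻⁴)(-2.8)+(7.2 × 10⁻⁴)(+6.48) = 5.0 × 10⁻³ → stable
  91–105 m: −αΔT+βΔS = −(1.2 × 10⁻⁴)(-8.2)+(7.2 × 10⁻⁴)(-8.41) = -5.1 × 10⁻³ → UNSTABLE
  105–210 m: −αΔT+βΔS = −(1.2 × 10⁻⁴)(-0.9)+(7.2 × 10⁻⁴)(+5.13) = 3.8 × 10⁻³ → stable
  210–215 m: −αΔT+βΔS = −(1.2 × 10⁻⁴)(+0.4)+(7.2 × 10⁻⁴)(+4.30) = 3.0 × 10⁻³ → stable
The 91–105 m interval has Δρ < 0: lighter water underlies denser water.

91–105 m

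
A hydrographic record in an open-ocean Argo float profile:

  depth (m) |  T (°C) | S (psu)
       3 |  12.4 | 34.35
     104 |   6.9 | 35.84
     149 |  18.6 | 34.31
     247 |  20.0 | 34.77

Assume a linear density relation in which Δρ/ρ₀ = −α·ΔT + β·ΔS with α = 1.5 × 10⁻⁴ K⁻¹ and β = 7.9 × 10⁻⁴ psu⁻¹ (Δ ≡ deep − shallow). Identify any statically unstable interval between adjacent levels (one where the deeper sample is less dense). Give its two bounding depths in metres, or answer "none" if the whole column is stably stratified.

Evaluate Δρ/ρ₀ = −αΔT + βΔS across each adjacent pair:
  3–104 m: −αΔT+βΔS = −(1.5 × 10⁻⁴)(-5.5)+(7.9 × 10⁻⁴)(+1.49) = 2.0 × 10⁻³ → stable
  104–149 m: −αΔT+βΔS = −(1.5 × 10⁻⁴)(+11.7)+(7.9 × 10⁻⁴)(-1.53) = -3.0 × 10⁻³ → UNSTABLE
  149–247 m: −αΔT+βΔS = −(1.5 × 10⁻⁴)(+1.4)+(7.9 × 10⁻⁴)(+0.46) = 1.5 × 10⁻⁴ → stable
The 104–149 m interval has Δρ < 0: lighter water underlies denser water.

104–149 m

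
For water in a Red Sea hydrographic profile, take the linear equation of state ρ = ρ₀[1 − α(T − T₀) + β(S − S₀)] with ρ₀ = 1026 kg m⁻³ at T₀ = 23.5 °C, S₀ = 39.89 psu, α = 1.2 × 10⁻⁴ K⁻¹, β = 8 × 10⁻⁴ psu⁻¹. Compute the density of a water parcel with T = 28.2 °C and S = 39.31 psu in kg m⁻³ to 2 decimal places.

1024.95 kg m⁻³

T − T₀ = +4.7 K, S − S₀ = -0.58 psu.
Bracket = 1 − α·(+4.7) + β·(-0.58) = 1 + (-1.028 × 10⁻³) = 0.9989720.
ρ = 1026 × 0.9989720 = 1024.95 kg m⁻³.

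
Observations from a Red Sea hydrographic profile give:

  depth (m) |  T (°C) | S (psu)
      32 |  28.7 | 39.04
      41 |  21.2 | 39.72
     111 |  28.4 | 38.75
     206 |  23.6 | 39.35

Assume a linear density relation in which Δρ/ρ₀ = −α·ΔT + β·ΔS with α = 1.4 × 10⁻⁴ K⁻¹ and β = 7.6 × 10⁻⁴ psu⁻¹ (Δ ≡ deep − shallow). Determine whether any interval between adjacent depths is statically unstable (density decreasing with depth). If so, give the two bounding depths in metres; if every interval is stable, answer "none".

Evaluate Δρ/ρ₀ = −αΔT + βΔS across each adjacent pair:
  32–41 m: −αΔT+βΔS = −(1.4 × 10⁻⁴)(-7.5)+(7.6 × 10⁻⁴)(+0.68) = 1.6 × 10⁻³ → stable
  41–111 m: −αΔT+βΔS = −(1.4 × 10⁻⁴)(+7.2)+(7.6 × 10⁻⁴)(-0.97) = -1.7 × 10⁻³ → UNSTABLE
  111–206 m: −αΔT+βΔS = −(1.4 × 10⁻⁴)(-4.8)+(7.6 × 10⁻⁴)(+0.60) = 1.1 × 10⁻³ → stable
The 41–111 m interval has Δρ < 0: lighter water underlies denser water.

41–111 m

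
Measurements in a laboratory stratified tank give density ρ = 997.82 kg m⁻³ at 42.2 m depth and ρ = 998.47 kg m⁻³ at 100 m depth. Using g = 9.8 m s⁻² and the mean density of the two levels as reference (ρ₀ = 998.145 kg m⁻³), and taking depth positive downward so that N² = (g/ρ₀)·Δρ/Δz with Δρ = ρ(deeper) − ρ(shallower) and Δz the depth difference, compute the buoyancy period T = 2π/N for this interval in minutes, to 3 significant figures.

Δρ = 998.47 − 997.82 = 0.65 kg m⁻³ over Δz = 100 − 42.2 = 57.8 m.
N² = (9.8/998.145) × (0.65/57.8) = 1.1041 × 10⁻⁴ s⁻².
N = √(1.1041 × 10⁻⁴) = 0.010508 rad s⁻¹, so T = 2π/N = 597.94 s = 9.9657 min ≈ 9.97 min.

9.97 min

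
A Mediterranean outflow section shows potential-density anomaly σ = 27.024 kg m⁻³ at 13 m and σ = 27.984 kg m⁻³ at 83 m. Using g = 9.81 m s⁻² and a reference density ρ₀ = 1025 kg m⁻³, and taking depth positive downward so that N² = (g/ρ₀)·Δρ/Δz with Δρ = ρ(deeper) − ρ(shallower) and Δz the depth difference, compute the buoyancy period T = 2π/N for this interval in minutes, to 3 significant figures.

Δρ = 1027.984 − 1027.024 = 0.960 kg m⁻³ over Δz = 83 − 13 = 70 m.
N² = (9.81/1025) × (0.960/70) = 1.3126 × 10⁻⁴ s⁻².
N = √(1.3126 × 10⁻⁴) = 0.011457 rad s⁻¹, so T = 2π/N = 548.41 s = 9.1402 min ≈ 9.14 min.

9.14 min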